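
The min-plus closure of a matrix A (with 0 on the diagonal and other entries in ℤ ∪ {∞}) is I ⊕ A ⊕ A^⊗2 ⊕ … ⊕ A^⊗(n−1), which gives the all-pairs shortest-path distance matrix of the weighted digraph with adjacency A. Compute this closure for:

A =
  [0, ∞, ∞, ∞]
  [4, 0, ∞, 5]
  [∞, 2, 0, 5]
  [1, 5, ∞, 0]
Closure =
  [0, ∞, ∞, ∞]
  [4, 0, ∞, 5]
  [6, 2, 0, 5]
  [1, 5, ∞, 0]

This is the Floyd-Warshall all-pairs shortest-path computation. For each intermediate vertex k = 0, 1, …, 3, update dist[i][j] ← min(dist[i][j], dist[i][k] + dist[k][j]). The final matrix gives, for each (i, j), the minimum total weight of any directed path from i to j (possibly empty when i = j).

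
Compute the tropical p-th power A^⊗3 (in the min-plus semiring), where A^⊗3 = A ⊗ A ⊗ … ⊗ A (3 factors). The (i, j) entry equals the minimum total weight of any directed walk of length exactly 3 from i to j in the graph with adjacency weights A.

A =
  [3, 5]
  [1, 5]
A^⊗3 =
  [9, 11]
  [7, 9]

Each entry (A^⊗3)_ij equals the minimum over all length-3 walks i = v_0 → v_1 → … → v_3 = j of Σ_t A[v_t][v_{t+1}]. For example, for (i, j) = (0, 1) we minimise over 4 possible intermediate vertex sequences; the minimum is 11, attained along the walk 0 → 0 → 0 → 1.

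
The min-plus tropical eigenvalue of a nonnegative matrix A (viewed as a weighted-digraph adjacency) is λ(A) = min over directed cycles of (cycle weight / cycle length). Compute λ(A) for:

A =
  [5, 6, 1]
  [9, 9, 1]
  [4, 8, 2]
λ(A) = 2

Enumerate directed cycles and compute their means (weight / length). Sample:
  cycle 0 → 0: weight = 5, length = 1, mean = 5/1 ≈ 5.000
  cycle 1 → 1: weight = 9, length = 1, mean = 9/1 ≈ 9.000
  cycle 2 → 2: weight = 2, length = 1, mean = 2/1 ≈ 2.000
  cycle 0 → 1 → 0: weight = 15, length = 2, mean = 15/2 ≈ 7.500
  cycle 0 → 2 → 0: weight = 5, length = 2, mean = 5/2 ≈ 2.500
  cycle 1 → 0 → 1: weight = 15, length = 2, mean = 15/2 ≈ 7.500
Minimum mean = 2.000, attained e.g. along the cycle 2 → 2 with weight 2 and length 1. So λ(A) = 2/1 = 2.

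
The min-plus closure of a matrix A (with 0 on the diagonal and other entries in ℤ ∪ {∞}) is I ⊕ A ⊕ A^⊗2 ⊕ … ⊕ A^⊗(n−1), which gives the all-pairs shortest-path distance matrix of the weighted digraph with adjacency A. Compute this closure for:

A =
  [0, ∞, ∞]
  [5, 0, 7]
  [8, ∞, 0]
Closure =
  [0, ∞, ∞]
  [5, 0, 7]
  [8, ∞, 0]

This is the Floyd-Warshall all-pairs shortest-path computation. For each intermediate vertex k = 0, 1, …, 2, update dist[i][j] ← min(dist[i][j], dist[i][k] + dist[k][j]). The final matrix gives, for each (i, j), the minimum total weight of any directed path from i to j (possibly empty when i = j).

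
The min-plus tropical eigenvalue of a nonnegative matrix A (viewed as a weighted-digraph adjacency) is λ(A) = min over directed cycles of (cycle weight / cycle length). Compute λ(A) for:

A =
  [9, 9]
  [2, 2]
λ(A) = 2

Enumerate directed cycles and compute their means (weight / length). Sample:
  cycle 0 → 0: weight = 9, length = 1, mean = 9/1 ≈ 9.000
  cycle 1 → 1: weight = 2, length = 1, mean = 2/1 ≈ 2.000
  cycle 0 → 1 → 0: weight = 11, length = 2, mean = 11/2 ≈ 5.500
  cycle 1 → 0 → 1: weight = 11, length = 2, mean = 11/2 ≈ 5.500
Minimum mean = 2.000, attained e.g. along the cycle 1 → 1 with weight 2 and length 1. So λ(A) = 2/1 = 2.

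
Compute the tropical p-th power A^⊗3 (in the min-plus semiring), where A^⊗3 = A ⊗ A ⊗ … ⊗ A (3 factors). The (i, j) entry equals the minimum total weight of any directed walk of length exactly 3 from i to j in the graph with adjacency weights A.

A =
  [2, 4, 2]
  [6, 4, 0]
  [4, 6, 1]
A^⊗3 =
  [6, 8, 4]
  [5, 7, 2]
  [6, 8, 3]

Each entry (A^⊗3)_ij equals the minimum over all length-3 walks i = v_0 → v_1 → … → v_3 = j of Σ_t A[v_t][v_{t+1}]. For example, for (i, j) = (0, 2) we minimise over 9 possible intermediate vertex sequences; the minimum is 4, attained along the walk 0 → 2 → 2 → 2.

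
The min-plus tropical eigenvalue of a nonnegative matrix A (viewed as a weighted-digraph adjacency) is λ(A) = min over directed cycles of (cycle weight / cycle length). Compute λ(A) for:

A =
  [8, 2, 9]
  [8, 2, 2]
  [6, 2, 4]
λ(A) = 2

Enumerate directed cycles and compute their means (weight / length). Sample:
  cycle 0 → 0: weight = 8, length = 1, mean = 8/1 ≈ 8.000
  cycle 1 → 1: weight = 2, length = 1, mean = 2/1 ≈ 2.000
  cycle 2 → 2: weight = 4, length = 1, mean = 4/1 ≈ 4.000
  cycle 0 → 1 → 0: weight = 10, length = 2, mean = 10/2 ≈ 5.000
  cycle 0 → 2 → 0: weight = 15, length = 2, mean = 15/2 ≈ 7.500
  cycle 1 → 0 → 1: weight = 10, length = 2, mean = 10/2 ≈ 5.000
Minimum mean = 2.000, attained e.g. along the cycle 1 → 1 with weight 2 and length 1. So λ(A) = 2/1 = 2.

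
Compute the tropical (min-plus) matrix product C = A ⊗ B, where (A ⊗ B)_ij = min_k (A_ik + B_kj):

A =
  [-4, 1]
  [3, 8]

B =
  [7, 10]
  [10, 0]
A ⊗ B =
  [3, 1]
  [10, 8]

Apply the min-plus product entry-by-entry:
  C[0][0] = min over k of (A[0][0] + B[0][0] = -4 + 7 = 3, A[0][1] + B[1][0] = 1 + 10 = 11) = 3 (attained at k = 0)
  C[0][1] = min over k of (A[0][0] + B[0][1] = -4 + 10 = 6, A[0][1] + B[1][1] = 1 + 0 = 1) = 1 (attained at k = 1)
  C[1][0] = min over k of (A[1][0] + B[0][0] = 3 + 7 = 10, A[1][1] + B[1][0] = 8 + 10 = 18) = 10 (attained at k = 0)
  C[1][1] = min over k of (A[1][0] + B[0][1] = 3 + 10 = 13, A[1][1] + B[1][1] = 8 + 0 = 8) = 8 (attained at k = 1)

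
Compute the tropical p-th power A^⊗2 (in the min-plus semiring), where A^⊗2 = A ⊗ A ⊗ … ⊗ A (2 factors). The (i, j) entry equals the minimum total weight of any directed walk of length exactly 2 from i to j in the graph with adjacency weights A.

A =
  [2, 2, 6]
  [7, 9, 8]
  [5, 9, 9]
A^⊗2 =
  [4, 4, 8]
  [9, 9, 13]
  [7, 7, 11]

Each entry (A^⊗2)_ij equals the minimum over all length-2 walks i = v_0 → v_1 → … → v_2 = j of Σ_t A[v_t][v_{t+1}]. For example, for (i, j) = (0, 2) we minimise over 3 possible intermediate vertex sequences; the minimum is 8, attained along the walk 0 → 0 → 2.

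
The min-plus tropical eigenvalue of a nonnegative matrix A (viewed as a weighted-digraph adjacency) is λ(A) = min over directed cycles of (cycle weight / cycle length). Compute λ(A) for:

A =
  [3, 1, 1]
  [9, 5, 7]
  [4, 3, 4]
λ(A) = 5/2

Enumerate directed cycles and compute their means (weight / length). Sample:
  cycle 0 → 0: weight = 3, length = 1, mean = 3/1 ≈ 3.000
  cycle 1 → 1: weight = 5, length = 1, mean = 5/1 ≈ 5.000
  cycle 2 → 2: weight = 4, length = 1, mean = 4/1 ≈ 4.000
  cycle 0 → 1 → 0: weight = 10, length = 2, mean = 10/2 ≈ 5.000
  cycle 0 → 2 → 0: weight = 5, length = 2, mean = 5/2 ≈ 2.500
  cycle 1 → 0 → 1: weight = 10, length = 2, mean = 10/2 ≈ 5.000
Minimum mean = 2.500, attained e.g. along the cycle 0 → 2 → 0 with weight 5 and length 2. So λ(A) = 5/2 = 5/2.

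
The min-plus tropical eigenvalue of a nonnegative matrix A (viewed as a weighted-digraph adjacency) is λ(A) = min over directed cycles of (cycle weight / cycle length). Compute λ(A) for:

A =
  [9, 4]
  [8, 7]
λ(A) = 6

Enumerate directed cycles and compute their means (weight / length). Sample:
  cycle 0 → 0: weight = 9, length = 1, mean = 9/1 ≈ 9.000
  cycle 1 → 1: weight = 7, length = 1, mean = 7/1 ≈ 7.000
  cycle 0 → 1 → 0: weight = 12, length = 2, mean = 12/2 ≈ 6.000
  cycle 1 → 0 → 1: weight = 12, length = 2, mean = 12/2 ≈ 6.000
Minimum mean = 6.000, attained e.g. along the cycle 0 → 1 → 0 with weight 12 and length 2. So λ(A) = 12/2 = 6.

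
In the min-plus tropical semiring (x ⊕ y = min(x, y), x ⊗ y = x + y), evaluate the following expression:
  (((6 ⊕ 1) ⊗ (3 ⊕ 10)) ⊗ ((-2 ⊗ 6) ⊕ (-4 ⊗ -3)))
(((6 ⊕ 1) ⊗ (3 ⊕ 10)) ⊗ ((-2 ⊗ 6) ⊕ (-4 ⊗ -3))) = -3

Expand innermost to outermost. Recall ⊕ takes the minimum of its arguments and ⊗ takes their sum. Working out the expression (((6 ⊕ 1) ⊗ (3 ⊕ 10)) ⊗ ((-2 ⊗ 6) ⊕ (-4 ⊗ -3))) gives -3.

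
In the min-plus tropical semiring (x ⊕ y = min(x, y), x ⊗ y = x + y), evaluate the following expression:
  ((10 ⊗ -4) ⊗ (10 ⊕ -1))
((10 ⊗ -4) ⊗ (10 ⊕ -1)) = 5

Expand innermost to outermost. Recall ⊕ takes the minimum of its arguments and ⊗ takes their sum. Working out the expression ((10 ⊗ -4) ⊗ (10 ⊕ -1)) gives 5.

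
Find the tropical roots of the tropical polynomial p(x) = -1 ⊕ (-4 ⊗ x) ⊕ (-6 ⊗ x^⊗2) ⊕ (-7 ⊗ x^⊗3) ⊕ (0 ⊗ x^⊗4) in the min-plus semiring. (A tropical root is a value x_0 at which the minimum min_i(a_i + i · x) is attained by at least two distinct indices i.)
Roots: {-7, 1, 2, 3}

Each tropical root is a break point of the lower envelope of the lines y = a_i + i · x (there are 5 lines, with slopes 0, 1, ..., 4). Only the lines that attain the minimum somewhere contribute to roots; other lines are dominated. Here the surviving (envelope) indices are i = 4, i = 3, i = 2, i = 1, i = 0.
Intersections between consecutive envelope lines give the roots: for adjacent envelope indices i < j the intersection is x = (a_i − a_j) / (j − i). Reading off the sorted break points: {-7, 1, 2, 3}.
Verification: at each break x_0, at least two indices attain the minimum of min_i(a_i + i · x_0).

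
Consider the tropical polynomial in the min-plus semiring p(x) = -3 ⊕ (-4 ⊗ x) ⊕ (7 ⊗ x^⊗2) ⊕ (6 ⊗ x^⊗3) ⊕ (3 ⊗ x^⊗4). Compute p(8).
p(8) = -3

A tropical monomial a ⊗ x^⊗i evaluates to a + i · x. Evaluating each term at x = 8:
  Term 0 contributes -3 + 0 · 8 = -3
  Term 1 contributes -4 + 1 · 8 = 4
  Term 2 contributes 7 + 2 · 8 = 23
  Term 3 contributes 6 + 3 · 8 = 30
  Term 4 contributes 3 + 4 · 8 = 35
p(8) = ⊕ of these = min[-3, 4, 23, 30, 35] = -3.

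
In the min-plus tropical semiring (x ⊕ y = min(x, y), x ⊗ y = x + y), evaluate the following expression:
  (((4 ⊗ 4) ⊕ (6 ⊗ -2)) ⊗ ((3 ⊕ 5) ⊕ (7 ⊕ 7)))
(((4 ⊗ 4) ⊕ (6 ⊗ -2)) ⊗ ((3 ⊕ 5) ⊕ (7 ⊕ 7))) = 7

Expand innermost to outermost. Recall ⊕ takes the minimum of its arguments and ⊗ takes their sum. Working out the expression (((4 ⊗ 4) ⊕ (6 ⊗ -2)) ⊗ ((3 ⊕ 5) ⊕ (7 ⊕ 7))) gives 7.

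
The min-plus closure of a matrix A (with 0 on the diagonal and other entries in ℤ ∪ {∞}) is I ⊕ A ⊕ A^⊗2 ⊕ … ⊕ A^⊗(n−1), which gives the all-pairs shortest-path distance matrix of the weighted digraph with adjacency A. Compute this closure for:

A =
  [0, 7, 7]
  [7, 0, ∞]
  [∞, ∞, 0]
Closure =
  [0, 7, 7]
  [7, 0, 14]
  [∞, ∞, 0]

This is the Floyd-Warshall all-pairs shortest-path computation. For each intermediate vertex k = 0, 1, …, 2, update dist[i][j] ← min(dist[i][j], dist[i][k] + dist[k][j]). The final matrix gives, for each (i, j), the minimum total weight of any directed path from i to j (possibly empty when i = j).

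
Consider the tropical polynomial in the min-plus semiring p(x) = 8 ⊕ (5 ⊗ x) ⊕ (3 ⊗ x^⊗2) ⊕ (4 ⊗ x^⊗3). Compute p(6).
p(6) = 8

A tropical monomial a ⊗ x^⊗i evaluates to a + i · x. Evaluating each term at x = 6:
  Term 0 contributes 8 + 0 · 6 = 8
  Term 1 contributes 5 + 1 · 6 = 11
  Term 2 contributes 3 + 2 · 6 = 15
  Term 3 contributes 4 + 3 · 6 = 22
p(6) = ⊕ of these = min[8, 11, 15, 22] = 8.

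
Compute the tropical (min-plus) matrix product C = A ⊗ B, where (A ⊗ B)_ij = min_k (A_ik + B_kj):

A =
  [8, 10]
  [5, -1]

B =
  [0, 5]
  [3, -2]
A ⊗ B =
  [8, 8]
  [2, -3]

Apply the min-plus product entry-by-entry:
  C[0][0] = min over k of (A[0][0] + B[0][0] = 8 + 0 = 8, A[0][1] + B[1][0] = 10 + 3 = 13) = 8 (attained at k = 0)
  C[0][1] = min over k of (A[0][0] + B[0][1] = 8 + 5 = 13, A[0][1] + B[1][1] = 10 + -2 = 8) = 8 (attained at k = 1)
  C[1][0] = min over k of (A[1][0] + B[0][0] = 5 + 0 = 5, A[1][1] + B[1][0] = -1 + 3 = 2) = 2 (attained at k = 1)
  C[1][1] = min over k of (A[1][0] + B[0][1] = 5 + 5 = 10, A[1][1] + B[1][1] = -1 + -2 = -3) = -3 (attained at k = 1)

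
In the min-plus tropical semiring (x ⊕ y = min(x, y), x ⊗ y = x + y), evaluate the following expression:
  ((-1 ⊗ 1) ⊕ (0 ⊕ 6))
((-1 ⊗ 1) ⊕ (0 ⊕ 6)) = 0

Expand innermost to outermost. Recall ⊕ takes the minimum of its arguments and ⊗ takes their sum. Working out the expression ((-1 ⊗ 1) ⊕ (0 ⊕ 6)) gives 0.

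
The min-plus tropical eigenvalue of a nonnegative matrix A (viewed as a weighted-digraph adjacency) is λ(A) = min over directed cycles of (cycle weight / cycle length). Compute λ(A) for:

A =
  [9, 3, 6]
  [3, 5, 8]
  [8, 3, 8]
λ(A) = 3

Enumerate directed cycles and compute their means (weight / length). Sample:
  cycle 0 → 0: weight = 9, length = 1, mean = 9/1 ≈ 9.000
  cycle 1 → 1: weight = 5, length = 1, mean = 5/1 ≈ 5.000
  cycle 2 → 2: weight = 8, length = 1, mean = 8/1 ≈ 8.000
  cycle 0 → 1 → 0: weight = 6, length = 2, mean = 6/2 ≈ 3.000
  cycle 0 → 2 → 0: weight = 14, length = 2, mean = 14/2 ≈ 7.000
  cycle 1 → 0 → 1: weight = 6, length = 2, mean = 6/2 ≈ 3.000
Minimum mean = 3.000, attained e.g. along the cycle 0 → 1 → 0 with weight 6 and length 2. So λ(A) = 6/2 = 3.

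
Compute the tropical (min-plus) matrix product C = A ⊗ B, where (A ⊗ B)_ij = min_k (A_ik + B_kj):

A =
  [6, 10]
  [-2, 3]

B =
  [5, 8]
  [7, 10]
A ⊗ B =
  [11, 14]
  [3, 6]

Apply the min-plus product entry-by-entry:
  C[0][0] = min over k of (A[0][0] + B[0][0] = 6 + 5 = 11, A[0][1] + B[1][0] = 10 + 7 = 17) = 11 (attained at k = 0)
  C[0][1] = min over k of (A[0][0] + B[0][1] = 6 + 8 = 14, A[0][1] + B[1][1] = 10 + 10 = 20) = 14 (attained at k = 0)
  C[1][0] = min over k of (A[1][0] + B[0][0] = -2 + 5 = 3, A[1][1] + B[1][0] = 3 + 7 = 10) = 3 (attained at k = 0)
  C[1][1] = min over k of (A[1][0] + B[0][1] = -2 + 8 = 6, A[1][1] + B[1][1] = 3 + 10 = 13) = 6 (attained at k = 0)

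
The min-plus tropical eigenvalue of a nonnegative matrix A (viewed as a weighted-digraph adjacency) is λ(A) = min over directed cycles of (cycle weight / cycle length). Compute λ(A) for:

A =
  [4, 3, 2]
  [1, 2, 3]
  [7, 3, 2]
λ(A) = 2

Enumerate directed cycles and compute their means (weight / length). Sample:
  cycle 0 → 0: weight = 4, length = 1, mean = 4/1 ≈ 4.000
  cycle 1 → 1: weight = 2, length = 1, mean = 2/1 ≈ 2.000
  cycle 2 → 2: weight = 2, length = 1, mean = 2/1 ≈ 2.000
  cycle 0 → 1 → 0: weight = 4, length = 2, mean = 4/2 ≈ 2.000
  cycle 0 → 2 → 0: weight = 9, length = 2, mean = 9/2 ≈ 4.500
  cycle 1 → 0 → 1: weight = 4, length = 2, mean = 4/2 ≈ 2.000
Minimum mean = 2.000, attained e.g. along the cycle 1 → 1 with weight 2 and length 1. So λ(A) = 2/1 = 2.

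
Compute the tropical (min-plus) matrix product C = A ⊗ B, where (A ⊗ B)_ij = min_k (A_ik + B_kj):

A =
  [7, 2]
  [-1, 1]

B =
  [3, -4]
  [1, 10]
A ⊗ B =
  [3, 3]
  [2, -5]

Apply the min-plus product entry-by-entry:
  C[0][0] = min over k of (A[0][0] + B[0][0] = 7 + 3 = 10, A[0][1] + B[1][0] = 2 + 1 = 3) = 3 (attained at k = 1)
  C[0][1] = min over k of (A[0][0] + B[0][1] = 7 + -4 = 3, A[0][1] + B[1][1] = 2 + 10 = 12) = 3 (attained at k = 0)
  C[1][0] = min over k of (A[1][0] + B[0][0] = -1 + 3 = 2, A[1][1] + B[1][0] = 1 + 1 = 2) = 2 (attained at k = 0)
  C[1][1] = min over k of (A[1][0] + B[0][1] = -1 + -4 = -5, A[1][1] + B[1][1] = 1 + 10 = 11) = -5 (attained at k = 0)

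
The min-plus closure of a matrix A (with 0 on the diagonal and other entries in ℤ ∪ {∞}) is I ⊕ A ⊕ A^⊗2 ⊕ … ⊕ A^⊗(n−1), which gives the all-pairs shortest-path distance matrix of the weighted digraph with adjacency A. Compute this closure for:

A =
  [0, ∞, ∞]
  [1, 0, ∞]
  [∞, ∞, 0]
Closure =
  [0, ∞, ∞]
  [1, 0, ∞]
  [∞, ∞, 0]

This is the Floyd-Warshall all-pairs shortest-path computation. For each intermediate vertex k = 0, 1, …, 2, update dist[i][j] ← min(dist[i][j], dist[i][k] + dist[k][j]). The final matrix gives, for each (i, j), the minimum total weight of any directed path from i to j (possibly empty when i = j).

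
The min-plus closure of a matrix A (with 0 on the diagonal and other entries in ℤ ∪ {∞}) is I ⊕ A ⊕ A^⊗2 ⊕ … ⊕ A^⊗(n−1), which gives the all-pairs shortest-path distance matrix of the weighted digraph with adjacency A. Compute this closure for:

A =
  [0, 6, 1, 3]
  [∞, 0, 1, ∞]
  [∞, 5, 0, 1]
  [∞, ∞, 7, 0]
Closure =
  [0, 6, 1, 2]
  [∞, 0, 1, 2]
  [∞, 5, 0, 1]
  [∞, 12, 7, 0]

This is the Floyd-Warshall all-pairs shortest-path computation. For each intermediate vertex k = 0, 1, …, 3, update dist[i][j] ← min(dist[i][j], dist[i][k] + dist[k][j]). The final matrix gives, for each (i, j), the minimum total weight of any directed path from i to j (possibly empty when i = j).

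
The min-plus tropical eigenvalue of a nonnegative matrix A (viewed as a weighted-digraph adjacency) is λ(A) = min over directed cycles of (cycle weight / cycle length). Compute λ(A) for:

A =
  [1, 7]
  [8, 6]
λ(A) = 1

Enumerate directed cycles and compute their means (weight / length). Sample:
  cycle 0 → 0: weight = 1, length = 1, mean = 1/1 ≈ 1.000
  cycle 1 → 1: weight = 6, length = 1, mean = 6/1 ≈ 6.000
  cycle 0 → 1 → 0: weight = 15, length = 2, mean = 15/2 ≈ 7.500
  cycle 1 → 0 → 1: weight = 15, length = 2, mean = 15/2 ≈ 7.500
Minimum mean = 1.000, attained e.g. along the cycle 0 → 0 with weight 1 and length 1. So λ(A) = 1/1 = 1.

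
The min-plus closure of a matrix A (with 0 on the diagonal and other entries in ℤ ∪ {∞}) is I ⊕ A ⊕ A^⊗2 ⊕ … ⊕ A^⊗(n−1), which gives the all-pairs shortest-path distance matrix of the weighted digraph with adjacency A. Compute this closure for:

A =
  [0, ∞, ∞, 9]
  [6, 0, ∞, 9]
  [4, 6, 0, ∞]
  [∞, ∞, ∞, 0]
Closure =
  [0, ∞, ∞, 9]
  [6, 0, ∞, 9]
  [4, 6, 0, 13]
  [∞, ∞, ∞, 0]

This is the Floyd-Warshall all-pairs shortest-path computation. For each intermediate vertex k = 0, 1, …, 3, update dist[i][j] ← min(dist[i][j], dist[i][k] + dist[k][j]). The final matrix gives, for each (i, j), the minimum total weight of any directed path from i to j (possibly empty when i = j).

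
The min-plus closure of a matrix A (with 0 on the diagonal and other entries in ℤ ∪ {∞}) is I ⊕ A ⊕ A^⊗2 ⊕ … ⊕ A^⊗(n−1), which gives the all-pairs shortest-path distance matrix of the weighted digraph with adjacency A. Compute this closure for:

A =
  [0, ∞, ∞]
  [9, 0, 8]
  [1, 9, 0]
Closure =
  [0, ∞, ∞]
  [9, 0, 8]
  [1, 9, 0]

This is the Floyd-Warshall all-pairs shortest-path computation. For each intermediate vertex k = 0, 1, …, 2, update dist[i][j] ← min(dist[i][j], dist[i][k] + dist[k][j]). The final matrix gives, for each (i, j), the minimum total weight of any directed path from i to j (possibly empty when i = j).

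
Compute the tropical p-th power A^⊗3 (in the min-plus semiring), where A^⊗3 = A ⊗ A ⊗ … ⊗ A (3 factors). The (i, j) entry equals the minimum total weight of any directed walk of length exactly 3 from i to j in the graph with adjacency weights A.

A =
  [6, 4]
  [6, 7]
A^⊗3 =
  [16, 14]
  [16, 16]

Each entry (A^⊗3)_ij equals the minimum over all length-3 walks i = v_0 → v_1 → … → v_3 = j of Σ_t A[v_t][v_{t+1}]. For example, for (i, j) = (0, 1) we minimise over 4 possible intermediate vertex sequences; the minimum is 14, attained along the walk 0 → 1 → 0 → 1.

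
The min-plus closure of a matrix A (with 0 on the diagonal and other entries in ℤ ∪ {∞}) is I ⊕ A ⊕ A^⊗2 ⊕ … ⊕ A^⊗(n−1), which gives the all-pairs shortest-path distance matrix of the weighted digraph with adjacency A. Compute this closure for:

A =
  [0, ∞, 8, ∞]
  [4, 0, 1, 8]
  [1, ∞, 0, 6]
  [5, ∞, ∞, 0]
Closure =
  [0, ∞, 8, 14]
  [2, 0, 1, 7]
  [1, ∞, 0, 6]
  [5, ∞, 13, 0]

This is the Floyd-Warshall all-pairs shortest-path computation. For each intermediate vertex k = 0, 1, …, 3, update dist[i][j] ← min(dist[i][j], dist[i][k] + dist[k][j]). The final matrix gives, for each (i, j), the minimum total weight of any directed path from i to j (possibly empty when i = j).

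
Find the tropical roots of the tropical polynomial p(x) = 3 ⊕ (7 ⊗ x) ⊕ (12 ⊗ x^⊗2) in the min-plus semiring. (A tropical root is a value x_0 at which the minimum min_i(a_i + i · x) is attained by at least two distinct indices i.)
Roots: {-5, -4}

Each tropical root is a break point of the lower envelope of the lines y = a_i + i · x (there are 3 lines, with slopes 0, 1, ..., 2). Only the lines that attain the minimum somewhere contribute to roots; other lines are dominated. Here the surviving (envelope) indices are i = 2, i = 1, i = 0.
Intersections between consecutive envelope lines give the roots: for adjacent envelope indices i < j the intersection is x = (a_i − a_j) / (j − i). Reading off the sorted break points: {-5, -4}.
Verification: at each break x_0, at least two indices attain the minimum of min_i(a_i + i · x_0).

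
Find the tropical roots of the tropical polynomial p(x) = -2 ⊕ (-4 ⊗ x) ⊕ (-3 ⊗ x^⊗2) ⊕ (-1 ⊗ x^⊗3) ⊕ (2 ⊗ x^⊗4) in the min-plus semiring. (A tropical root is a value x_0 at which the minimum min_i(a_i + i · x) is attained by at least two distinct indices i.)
Roots: {-3, -2, -1, 2}

Each tropical root is a break point of the lower envelope of the lines y = a_i + i · x (there are 5 lines, with slopes 0, 1, ..., 4). Only the lines that attain the minimum somewhere contribute to roots; other lines are dominated. Here the surviving (envelope) indices are i = 4, i = 3, i = 2, i = 1, i = 0.
Intersections between consecutive envelope lines give the roots: for adjacent envelope indices i < j the intersection is x = (a_i − a_j) / (j − i). Reading off the sorted break points: {-3, -2, -1, 2}.
Verification: at each break x_0, at least two indices attain the minimum of min_i(a_i + i · x_0).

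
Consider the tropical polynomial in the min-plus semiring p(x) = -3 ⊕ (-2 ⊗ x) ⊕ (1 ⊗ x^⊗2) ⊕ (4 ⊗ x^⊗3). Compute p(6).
p(6) = -3

A tropical monomial a ⊗ x^⊗i evaluates to a + i · x. Evaluating each term at x = 6:
  Term 0 contributes -3 + 0 · 6 = -3
  Term 1 contributes -2 + 1 · 6 = 4
  Term 2 contributes 1 + 2 · 6 = 13
  Term 3 contributes 4 + 3 · 6 = 22
p(6) = ⊕ of these = min[-3, 4, 13, 22] = -3.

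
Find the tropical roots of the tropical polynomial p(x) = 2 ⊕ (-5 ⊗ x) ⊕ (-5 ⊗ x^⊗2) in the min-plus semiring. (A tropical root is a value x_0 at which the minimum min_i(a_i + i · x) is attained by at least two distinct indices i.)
Roots: {0, 7}

Each tropical root is a break point of the lower envelope of the lines y = a_i + i · x (there are 3 lines, with slopes 0, 1, ..., 2). Only the lines that attain the minimum somewhere contribute to roots; other lines are dominated. Here the surviving (envelope) indices are i = 2, i = 1, i = 0.
Intersections between consecutive envelope lines give the roots: for adjacent envelope indices i < j the intersection is x = (a_i − a_j) / (j − i). Reading off the sorted break points: {0, 7}.
Verification: at each break x_0, at least two indices attain the minimum of min_i(a_i + i · x_0).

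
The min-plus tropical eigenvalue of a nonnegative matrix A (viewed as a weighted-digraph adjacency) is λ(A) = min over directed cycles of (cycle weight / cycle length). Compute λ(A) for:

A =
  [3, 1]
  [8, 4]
λ(A) = 3

Enumerate directed cycles and compute their means (weight / length). Sample:
  cycle 0 → 0: weight = 3, length = 1, mean = 3/1 ≈ 3.000
  cycle 1 → 1: weight = 4, length = 1, mean = 4/1 ≈ 4.000
  cycle 0 → 1 → 0: weight = 9, length = 2, mean = 9/2 ≈ 4.500
  cycle 1 → 0 → 1: weight = 9, length = 2, mean = 9/2 ≈ 4.500
Minimum mean = 3.000, attained e.g. along the cycle 0 → 0 with weight 3 and length 1. So λ(A) = 3/1 = 3.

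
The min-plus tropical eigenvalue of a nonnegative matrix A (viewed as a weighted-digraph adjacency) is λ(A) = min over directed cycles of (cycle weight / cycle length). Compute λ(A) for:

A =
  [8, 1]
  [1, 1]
λ(A) = 1

Enumerate directed cycles and compute their means (weight / length). Sample:
  cycle 0 → 0: weight = 8, length = 1, mean = 8/1 ≈ 8.000
  cycle 1 → 1: weight = 1, length = 1, mean = 1/1 ≈ 1.000
  cycle 0 → 1 → 0: weight = 2, length = 2, mean = 2/2 ≈ 1.000
  cycle 1 → 0 → 1: weight = 2, length = 2, mean = 2/2 ≈ 1.000
Minimum mean = 1.000, attained e.g. along the cycle 1 → 1 with weight 1 and length 1. So λ(A) = 1/1 = 1.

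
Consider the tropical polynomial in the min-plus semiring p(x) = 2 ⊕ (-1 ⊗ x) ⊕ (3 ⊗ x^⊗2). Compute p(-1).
p(-1) = -2

A tropical monomial a ⊗ x^⊗i evaluates to a + i · x. Evaluating each term at x = -1:
  Term 0 contributes 2 + 0 · -1 = 2
  Term 1 contributes -1 + 1 · -1 = -2
  Term 2 contributes 3 + 2 · -1 = 1
p(-1) = ⊕ of these = min[2, -2, 1] = -2.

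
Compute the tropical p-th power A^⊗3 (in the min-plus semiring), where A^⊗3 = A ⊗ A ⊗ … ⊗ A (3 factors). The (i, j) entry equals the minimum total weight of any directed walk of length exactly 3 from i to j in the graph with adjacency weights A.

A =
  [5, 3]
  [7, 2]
A^⊗3 =
  [12, 7]
  [11, 6]

Each entry (A^⊗3)_ij equals the minimum over all length-3 walks i = v_0 → v_1 → … → v_3 = j of Σ_t A[v_t][v_{t+1}]. For example, for (i, j) = (0, 1) we minimise over 4 possible intermediate vertex sequences; the minimum is 7, attained along the walk 0 → 1 → 1 → 1.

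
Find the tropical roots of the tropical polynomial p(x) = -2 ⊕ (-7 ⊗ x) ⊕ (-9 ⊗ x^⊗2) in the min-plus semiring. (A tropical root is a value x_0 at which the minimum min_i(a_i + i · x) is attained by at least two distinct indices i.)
Roots: {2, 5}

Each tropical root is a break point of the lower envelope of the lines y = a_i + i · x (there are 3 lines, with slopes 0, 1, ..., 2). Only the lines that attain the minimum somewhere contribute to roots; other lines are dominated. Here the surviving (envelope) indices are i = 2, i = 1, i = 0.
Intersections between consecutive envelope lines give the roots: for adjacent envelope indices i < j the intersection is x = (a_i − a_j) / (j − i). Reading off the sorted break points: {2, 5}.
Verification: at each break x_0, at least two indices attain the minimum of min_i(a_i + i · x_0).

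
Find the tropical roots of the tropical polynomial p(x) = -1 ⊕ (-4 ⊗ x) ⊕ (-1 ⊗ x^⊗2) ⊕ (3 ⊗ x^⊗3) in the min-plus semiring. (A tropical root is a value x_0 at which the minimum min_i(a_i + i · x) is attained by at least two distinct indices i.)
Roots: {-4, -3, 3}

Each tropical root is a break point of the lower envelope of the lines y = a_i + i · x (there are 4 lines, with slopes 0, 1, ..., 3). Only the lines that attain the minimum somewhere contribute to roots; other lines are dominated. Here the surviving (envelope) indices are i = 3, i = 2, i = 1, i = 0.
Intersections between consecutive envelope lines give the roots: for adjacent envelope indices i < j the intersection is x = (a_i − a_j) / (j − i). Reading off the sorted break points: {-4, -3, 3}.
Verification: at each break x_0, at least two indices attain the minimum of min_i(a_i + i · x_0).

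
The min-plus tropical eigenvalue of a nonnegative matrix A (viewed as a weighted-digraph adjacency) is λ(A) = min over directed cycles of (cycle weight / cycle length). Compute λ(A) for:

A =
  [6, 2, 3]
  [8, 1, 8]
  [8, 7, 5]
λ(A) = 1

Enumerate directed cycles and compute their means (weight / length). Sample:
  cycle 0 → 0: weight = 6, length = 1, mean = 6/1 ≈ 6.000
  cycle 1 → 1: weight = 1, length = 1, mean = 1/1 ≈ 1.000
  cycle 2 → 2: weight = 5, length = 1, mean = 5/1 ≈ 5.000
  cycle 0 → 1 → 0: weight = 10, length = 2, mean = 10/2 ≈ 5.000
  cycle 0 → 2 → 0: weight = 11, length = 2, mean = 11/2 ≈ 5.500
  cycle 1 → 0 → 1: weight = 10, length = 2, mean = 10/2 ≈ 5.000
Minimum mean = 1.000, attained e.g. along the cycle 1 → 1 with weight 1 and length 1. So λ(A) = 1/1 = 1.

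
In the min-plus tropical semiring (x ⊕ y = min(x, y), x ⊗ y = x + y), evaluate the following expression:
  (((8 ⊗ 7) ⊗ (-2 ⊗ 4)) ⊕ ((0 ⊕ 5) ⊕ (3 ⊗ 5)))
(((8 ⊗ 7) ⊗ (-2 ⊗ 4)) ⊕ ((0 ⊕ 5) ⊕ (3 ⊗ 5))) = 0

Expand innermost to outermost. Recall ⊕ takes the minimum of its arguments and ⊗ takes their sum. Working out the expression (((8 ⊗ 7) ⊗ (-2 ⊗ 4)) ⊕ ((0 ⊕ 5) ⊕ (3 ⊗ 5))) gives 0.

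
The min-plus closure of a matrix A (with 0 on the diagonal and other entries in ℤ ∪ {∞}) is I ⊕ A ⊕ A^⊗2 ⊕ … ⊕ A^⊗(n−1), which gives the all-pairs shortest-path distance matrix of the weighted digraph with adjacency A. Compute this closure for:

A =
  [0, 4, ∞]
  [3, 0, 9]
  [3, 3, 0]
Closure =
  [0, 4, 13]
  [3, 0, 9]
  [3, 3, 0]

This is the Floyd-Warshall all-pairs shortest-path computation. For each intermediate vertex k = 0, 1, …, 2, update dist[i][j] ← min(dist[i][j], dist[i][k] + dist[k][j]). The final matrix gives, for each (i, j), the minimum total weight of any directed path from i to j (possibly empty when i = j).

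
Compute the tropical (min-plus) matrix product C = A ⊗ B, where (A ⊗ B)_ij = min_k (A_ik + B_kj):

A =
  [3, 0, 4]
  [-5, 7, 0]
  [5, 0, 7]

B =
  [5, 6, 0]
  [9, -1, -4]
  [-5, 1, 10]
A ⊗ B =
  [-1, -1, -4]
  [-5, 1, -5]
  [2, -1, -4]

Apply the min-plus product entry-by-entry:
  C[0][0] = min over k of (A[0][0] + B[0][0] = 3 + 5 = 8, A[0][1] + B[1][0] = 0 + 9 = 9, A[0][2] + B[2][0] = 4 + -5 = -1) = -1 (attained at k = 2)
  C[0][1] = min over k of (A[0][0] + B[0][1] = 3 + 6 = 9, A[0][1] + B[1][1] = 0 + -1 = -1, A[0][2] + B[2][1] = 4 + 1 = 5) = -1 (attained at k = 1)
  C[0][2] = min over k of (A[0][0] + B[0][2] = 3 + 0 = 3, A[0][1] + B[1][2] = 0 + -4 = -4, A[0][2] + B[2][2] = 4 + 10 = 14) = -4 (attained at k = 1)
  C[1][0] = min over k of (A[1][0] + B[0][0] = -5 + 5 = 0, A[1][1] + B[1][0] = 7 + 9 = 16, A[1][2] + B[2][0] = 0 + -5 = -5) = -5 (attained at k = 2)
  C[1][1] = min over k of (A[1][0] + B[0][1] = -5 + 6 = 1, A[1][1] + B[1][1] = 7 + -1 = 6, A[1][2] + B[2][1] = 0 + 1 = 1) = 1 (attained at k = 0)
  C[1][2] = min over k of (A[1][0] + B[0][2] = -5 + 0 = -5, A[1][1] + B[1][2] = 7 + -4 = 3, A[1][2] + B[2][2] = 0 + 10 = 10) = -5 (attained at k = 0)
  C[2][0] = min over k of (A[2][0] + B[0][0] = 5 + 5 = 10, A[2][1] + B[1][0] = 0 + 9 = 9, A[2][2] + B[2][0] = 7 + -5 = 2) = 2 (attained at k = 2)
  C[2][1] = min over k of (A[2][0] + B[0][1] = 5 + 6 = 11, A[2][1] + B[1][1] = 0 + -1 = -1, A[2][2] + B[2][1] = 7 + 1 = 8) = -1 (attained at k = 1)
  C[2][2] = min over k of (A[2][0] + B[0][2] = 5 + 0 = 5, A[2][1] + B[1][2] = 0 + -4 = -4, A[2][2] + B[2][2] = 7 + 10 = 17) = -4 (attained at k = 1)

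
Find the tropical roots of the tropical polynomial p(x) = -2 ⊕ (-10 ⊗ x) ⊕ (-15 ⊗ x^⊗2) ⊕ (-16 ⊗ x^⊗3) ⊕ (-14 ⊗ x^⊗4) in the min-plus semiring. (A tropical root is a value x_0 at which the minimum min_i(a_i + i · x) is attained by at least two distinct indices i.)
Roots: {-2, 1, 5, 8}

Each tropical root is a break point of the lower envelope of the lines y = a_i + i · x (there are 5 lines, with slopes 0, 1, ..., 4). Only the lines that attain the minimum somewhere contribute to roots; other lines are dominated. Here the surviving (envelope) indices are i = 4, i = 3, i = 2, i = 1, i = 0.
Intersections between consecutive envelope lines give the roots: for adjacent envelope indices i < j the intersection is x = (a_i − a_j) / (j − i). Reading off the sorted break points: {-2, 1, 5, 8}.
Verification: at each break x_0, at least two indices attain the minimum of min_i(a_i + i · x_0).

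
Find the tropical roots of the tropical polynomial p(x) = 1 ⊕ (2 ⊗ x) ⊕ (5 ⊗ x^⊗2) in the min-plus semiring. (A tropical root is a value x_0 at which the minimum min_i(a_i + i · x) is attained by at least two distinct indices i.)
Roots: {-3, -1}

Each tropical root is a break point of the lower envelope of the lines y = a_i + i · x (there are 3 lines, with slopes 0, 1, ..., 2). Only the lines that attain the minimum somewhere contribute to roots; other lines are dominated. Here the surviving (envelope) indices are i = 2, i = 1, i = 0.
Intersections between consecutive envelope lines give the roots: for adjacent envelope indices i < j the intersection is x = (a_i − a_j) / (j − i). Reading off the sorted break points: {-3, -1}.
Verification: at each break x_0, at least two indices attain the minimum of min_i(a_i + i · x_0).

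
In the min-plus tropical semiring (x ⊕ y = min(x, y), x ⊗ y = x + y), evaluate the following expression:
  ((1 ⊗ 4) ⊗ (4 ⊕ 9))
((1 ⊗ 4) ⊗ (4 ⊕ 9)) = 9

Expand innermost to outermost. Recall ⊕ takes the minimum of its arguments and ⊗ takes their sum. Working out the expression ((1 ⊗ 4) ⊗ (4 ⊕ 9)) gives 9.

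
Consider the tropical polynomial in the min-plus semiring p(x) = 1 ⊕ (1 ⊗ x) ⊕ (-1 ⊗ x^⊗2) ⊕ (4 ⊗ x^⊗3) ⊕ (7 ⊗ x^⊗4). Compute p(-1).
p(-1) = -3

A tropical monomial a ⊗ x^⊗i evaluates to a + i · x. Evaluating each term at x = -1:
  Term 0 contributes 1 + 0 · -1 = 1
  Term 1 contributes 1 + 1 · -1 = 0
  Term 2 contributes -1 + 2 · -1 = -3
  Term 3 contributes 4 + 3 · -1 = 1
  Term 4 contributes 7 + 4 · -1 = 3
p(-1) = ⊕ of these = min[1, 0, -3, 1, 3] = -3.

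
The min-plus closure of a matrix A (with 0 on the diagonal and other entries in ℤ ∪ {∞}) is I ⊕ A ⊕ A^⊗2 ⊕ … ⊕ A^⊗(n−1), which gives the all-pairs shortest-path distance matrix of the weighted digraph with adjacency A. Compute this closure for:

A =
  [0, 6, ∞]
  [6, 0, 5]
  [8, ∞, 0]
Closure =
  [0, 6, 11]
  [6, 0, 5]
  [8, 14, 0]

This is the Floyd-Warshall all-pairs shortest-path computation. For each intermediate vertex k = 0, 1, …, 2, update dist[i][j] ← min(dist[i][j], dist[i][k] + dist[k][j]). The final matrix gives, for each (i, j), the minimum total weight of any directed path from i to j (possibly empty when i = j).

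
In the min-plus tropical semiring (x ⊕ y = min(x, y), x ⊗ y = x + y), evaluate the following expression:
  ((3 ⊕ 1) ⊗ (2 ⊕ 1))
((3 ⊕ 1) ⊗ (2 ⊕ 1)) = 2

Expand innermost to outermost. Recall ⊕ takes the minimum of its arguments and ⊗ takes their sum. Working out the expression ((3 ⊕ 1) ⊗ (2 ⊕ 1)) gives 2.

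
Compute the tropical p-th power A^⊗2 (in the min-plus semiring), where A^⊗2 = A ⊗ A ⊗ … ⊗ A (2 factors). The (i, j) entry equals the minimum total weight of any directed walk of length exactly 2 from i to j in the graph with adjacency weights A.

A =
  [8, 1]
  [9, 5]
A^⊗2 =
  [10, 6]
  [14, 10]

Each entry (A^⊗2)_ij equals the minimum over all length-2 walks i = v_0 → v_1 → … → v_2 = j of Σ_t A[v_t][v_{t+1}]. For example, for (i, j) = (0, 1) we minimise over 2 possible intermediate vertex sequences; the minimum is 6, attained along the walk 0 → 1 → 1.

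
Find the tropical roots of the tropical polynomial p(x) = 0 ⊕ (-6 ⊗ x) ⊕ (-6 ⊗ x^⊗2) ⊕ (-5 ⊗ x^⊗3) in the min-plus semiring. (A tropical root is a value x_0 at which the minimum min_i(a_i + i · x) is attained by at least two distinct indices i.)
Roots: {-1, 0, 6}

Each tropical root is a break point of the lower envelope of the lines y = a_i + i · x (there are 4 lines, with slopes 0, 1, ..., 3). Only the lines that attain the minimum somewhere contribute to roots; other lines are dominated. Here the surviving (envelope) indices are i = 3, i = 2, i = 1, i = 0.
Intersections between consecutive envelope lines give the roots: for adjacent envelope indices i < j the intersection is x = (a_i − a_j) / (j − i). Reading off the sorted break points: {-1, 0, 6}.
Verification: at each break x_0, at least two indices attain the minimum of min_i(a_i + i · x_0).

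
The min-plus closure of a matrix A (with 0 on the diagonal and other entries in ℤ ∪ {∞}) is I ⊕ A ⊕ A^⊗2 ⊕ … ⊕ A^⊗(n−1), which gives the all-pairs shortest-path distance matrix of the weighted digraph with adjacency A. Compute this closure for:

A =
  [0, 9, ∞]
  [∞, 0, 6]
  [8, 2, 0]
Closure =
  [0, 9, 15]
  [14, 0, 6]
  [8, 2, 0]

This is the Floyd-Warshall all-pairs shortest-path computation. For each intermediate vertex k = 0, 1, …, 2, update dist[i][j] ← min(dist[i][j], dist[i][k] + dist[k][j]). The final matrix gives, for each (i, j), the minimum total weight of any directed path from i to j (possibly empty when i = j).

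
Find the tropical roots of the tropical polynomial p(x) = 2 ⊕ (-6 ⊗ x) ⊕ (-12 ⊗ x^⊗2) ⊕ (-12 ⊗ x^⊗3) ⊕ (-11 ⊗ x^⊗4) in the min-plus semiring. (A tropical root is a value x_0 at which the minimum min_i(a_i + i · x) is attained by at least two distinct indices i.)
Roots: {-1, 0, 6, 8}

Each tropical root is a break point of the lower envelope of the lines y = a_i + i · x (there are 5 lines, with slopes 0, 1, ..., 4). Only the lines that attain the minimum somewhere contribute to roots; other lines are dominated. Here the surviving (envelope) indices are i = 4, i = 3, i = 2, i = 1, i = 0.
Intersections between consecutive envelope lines give the roots: for adjacent envelope indices i < j the intersection is x = (a_i − a_j) / (j − i). Reading off the sorted break points: {-1, 0, 6, 8}.
Verification: at each break x_0, at least two indices attain the minimum of min_i(a_i + i · x_0).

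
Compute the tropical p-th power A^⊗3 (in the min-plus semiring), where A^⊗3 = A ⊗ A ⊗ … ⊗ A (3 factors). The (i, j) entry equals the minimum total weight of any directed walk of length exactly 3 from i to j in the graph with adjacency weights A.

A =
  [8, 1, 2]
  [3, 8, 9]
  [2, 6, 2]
A^⊗3 =
  [6, 5, 6]
  [7, 11, 7]
  [6, 5, 6]

Each entry (A^⊗3)_ij equals the minimum over all length-3 walks i = v_0 → v_1 → … → v_3 = j of Σ_t A[v_t][v_{t+1}]. For example, for (i, j) = (0, 2) we minimise over 9 possible intermediate vertex sequences; the minimum is 6, attained along the walk 0 → 1 → 0 → 2.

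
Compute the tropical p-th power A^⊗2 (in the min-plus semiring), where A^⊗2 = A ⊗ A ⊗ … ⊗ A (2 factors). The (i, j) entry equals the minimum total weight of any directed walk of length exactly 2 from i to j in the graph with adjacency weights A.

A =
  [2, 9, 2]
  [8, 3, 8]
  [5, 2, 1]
A^⊗2 =
  [4, 4, 3]
  [10, 6, 9]
  [6, 3, 2]

Each entry (A^⊗2)_ij equals the minimum over all length-2 walks i = v_0 → v_1 → … → v_2 = j of Σ_t A[v_t][v_{t+1}]. For example, for (i, j) = (0, 2) we minimise over 3 possible intermediate vertex sequences; the minimum is 3, attained along the walk 0 → 2 → 2.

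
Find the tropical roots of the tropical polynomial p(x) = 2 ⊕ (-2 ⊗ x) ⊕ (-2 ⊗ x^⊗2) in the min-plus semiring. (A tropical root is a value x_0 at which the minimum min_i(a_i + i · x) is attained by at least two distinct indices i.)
Roots: {0, 4}

Each tropical root is a break point of the lower envelope of the lines y = a_i + i · x (there are 3 lines, with slopes 0, 1, ..., 2). Only the lines that attain the minimum somewhere contribute to roots; other lines are dominated. Here the surviving (envelope) indices are i = 2, i = 1, i = 0.
Intersections between consecutive envelope lines give the roots: for adjacent envelope indices i < j the intersection is x = (a_i − a_j) / (j − i). Reading off the sorted break points: {0, 4}.
Verification: at each break x_0, at least two indices attain the minimum of min_i(a_i + i · x_0).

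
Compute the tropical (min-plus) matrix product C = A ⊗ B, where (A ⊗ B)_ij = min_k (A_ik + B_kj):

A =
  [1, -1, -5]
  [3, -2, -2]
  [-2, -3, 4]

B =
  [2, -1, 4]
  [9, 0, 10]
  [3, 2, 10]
A ⊗ B =
  [-2, -3, 5]
  [1, -2, 7]
  [0, -3, 2]

Apply the min-plus product entry-by-entry:
  C[0][0] = min over k of (A[0][0] + B[0][0] = 1 + 2 = 3, A[0][1] + B[1][0] = -1 + 9 = 8, A[0][2] + B[2][0] = -5 + 3 = -2) = -2 (attained at k = 2)
  C[0][1] = min over k of (A[0][0] + B[0][1] = 1 + -1 = 0, A[0][1] + B[1][1] = -1 + 0 = -1, A[0][2] + B[2][1] = -5 + 2 = -3) = -3 (attained at k = 2)
  C[0][2] = min over k of (A[0][0] + B[0][2] = 1 + 4 = 5, A[0][1] + B[1][2] = -1 + 10 = 9, A[0][2] + B[2][2] = -5 + 10 = 5) = 5 (attained at k = 0)
  C[1][0] = min over k of (A[1][0] + B[0][0] = 3 + 2 = 5, A[1][1] + B[1][0] = -2 + 9 = 7, A[1][2] + B[2][0] = -2 + 3 = 1) = 1 (attained at k = 2)
  C[1][1] = min over k of (A[1][0] + B[0][1] = 3 + -1 = 2, A[1][1] + B[1][1] = -2 + 0 = -2, A[1][2] + B[2][1] = -2 + 2 = 0) = -2 (attained at k = 1)
  C[1][2] = min over k of (A[1][0] + B[0][2] = 3 + 4 = 7, A[1][1] + B[1][2] = -2 + 10 = 8, A[1][2] + B[2][2] = -2 + 10 = 8) = 7 (attained at k = 0)
  C[2][0] = min over k of (A[2][0] + B[0][0] = -2 + 2 = 0, A[2][1] + B[1][0] = -3 + 9 = 6, A[2][2] + B[2][0] = 4 + 3 = 7) = 0 (attained at k = 0)
  C[2][1] = min over k of (A[2][0] + B[0][1] = -2 + -1 = -3, A[2][1] + B[1][1] = -3 + 0 = -3, A[2][2] + B[2][1] = 4 + 2 = 6) = -3 (attained at k = 0)
  C[2][2] = min over k of (A[2][0] + B[0][2] = -2 + 4 = 2, A[2][1] + B[1][2] = -3 + 10 = 7, A[2][2] + B[2][2] = 4 + 10 = 14) = 2 (attained at k = 0)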